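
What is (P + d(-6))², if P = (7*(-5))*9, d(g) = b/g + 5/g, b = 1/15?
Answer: 202009369/2025 ≈ 99758.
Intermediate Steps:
b = 1/15 ≈ 0.066667
d(g) = 76/(15*g) (d(g) = 1/(15*g) + 5/g = 76/(15*g))
P = -315 (P = -35*9 = -315)
(P + d(-6))² = (-315 + (76/15)/(-6))² = (-315 + (76/15)*(-⅙))² = (-315 - 38/45)² = (-14213/45)² = 202009369/2025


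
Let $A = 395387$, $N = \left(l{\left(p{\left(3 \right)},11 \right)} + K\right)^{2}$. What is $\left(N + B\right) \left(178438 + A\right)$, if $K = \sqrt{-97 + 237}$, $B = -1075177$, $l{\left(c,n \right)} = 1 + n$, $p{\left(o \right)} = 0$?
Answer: $-616800475725 + 27543600 \sqrt{35} \approx -6.1664 \cdot 10^{11}$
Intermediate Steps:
$K = 2 \sqrt{35}$ ($K = \sqrt{140} = 2 \sqrt{35} \approx 11.832$)
$N = \left(12 + 2 \sqrt{35}\right)^{2}$ ($N = \left(\left(1 + 11\right) + 2 \sqrt{35}\right)^{2} = \left(12 + 2 \sqrt{35}\right)^{2} \approx 567.97$)
$\left(N + B\right) \left(178438 + A\right) = \left(\left(284 + 48 \sqrt{35}\right) - 1075177\right) \left(178438 + 395387\right) = \left(-1074893 + 48 \sqrt{35}\right) 573825 = -616800475725 + 27543600 \sqrt{35}$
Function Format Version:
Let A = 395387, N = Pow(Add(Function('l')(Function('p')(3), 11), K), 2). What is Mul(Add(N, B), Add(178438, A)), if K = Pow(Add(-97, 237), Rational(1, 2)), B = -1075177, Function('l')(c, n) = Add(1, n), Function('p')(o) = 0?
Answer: Add(-616800475725, Mul(27543600, Pow(35, Rational(1, 2)))) ≈ -6.1664e+11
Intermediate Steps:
K = Mul(2, Pow(35, Rational(1, 2))) (K = Pow(140, Rational(1, 2)) = Mul(2, Pow(35, Rational(1, 2))) ≈ 11.832)
N = Pow(Add(12, Mul(2, Pow(35, Rational(1, 2)))), 2) (N = Pow(Add(Add(1, 11), Mul(2, Pow(35, Rational(1, 2)))), 2) = Pow(Add(12, Mul(2, Pow(35, Rational(1, 2)))), 2) ≈ 567.97)
Mul(Add(N, B), Add(178438, A)) = Mul(Add(Add(284, Mul(48, Pow(35, Rational(1, 2)))), -1075177), Add(178438, 395387)) = Mul(Add(-1074893, Mul(48, Pow(35, Rational(1, 2)))), 573825) = Add(-616800475725, Mul(27543600, Pow(35, Rational(1, 2))))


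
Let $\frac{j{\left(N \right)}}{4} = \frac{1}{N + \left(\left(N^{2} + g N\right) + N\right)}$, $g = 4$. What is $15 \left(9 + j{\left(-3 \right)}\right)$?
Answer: $\frac{385}{3} \approx 128.33$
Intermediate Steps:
$j{\left(N \right)} = \frac{4}{N^{2} + 6 N}$ ($j{\left(N \right)} = \frac{4}{N + \left(\left(N^{2} + 4 N\right) + N\right)} = \frac{4}{N + \left(N^{2} + 5 N\right)} = \frac{4}{N^{2} + 6 N}$)
$15 \left(9 + j{\left(-3 \right)}\right) = 15 \left(9 + \frac{4}{\left(-3\right) \left(6 - 3\right)}\right) = 15 \left(9 + 4 \left(- \frac{1}{3}\right) \frac{1}{3}\right) = 15 \left(9 - \frac{4}{9}\right) = 15 \cdot \frac{77}{9} = \frac{385}{3}$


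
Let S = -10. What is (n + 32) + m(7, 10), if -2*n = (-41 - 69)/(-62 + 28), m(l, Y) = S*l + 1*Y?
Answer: -1007/34 ≈ -29.618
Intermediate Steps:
m(l, Y) = Y - 10*l (m(l, Y) = -10*l + 1*Y = -10*l + Y = Y - 10*l)
n = -55/34 (n = -(-41 - 69)/(2*(-62 + 28)) = -(-55)/(-34) = -(-55)*(-1)/34 = -½*55/17 = -55/34 ≈ -1.6176)
(n + 32) + m(7, 10) = (-55/34 + 32) + (10 - 10*7) = 1033/34 + (10 - 70) = 1033/34 - 60 = -1007/34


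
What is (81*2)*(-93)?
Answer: -15066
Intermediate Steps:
(81*2)*(-93) = 162*(-93) = -15066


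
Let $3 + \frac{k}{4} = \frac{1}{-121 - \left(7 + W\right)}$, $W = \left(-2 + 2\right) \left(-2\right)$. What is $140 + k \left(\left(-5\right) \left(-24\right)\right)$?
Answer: $- \frac{5215}{4} \approx -1303.8$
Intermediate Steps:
$W = 0$ ($W = 0 \left(-2\right) = 0$)
$k = - \frac{385}{32}$ ($k = -12 + \frac{4}{-121 - 7} = -12 + \frac{4}{-128} = -12 + 4 \left(- \frac{1}{128}\right) = -12 - \frac{1}{32} = - \frac{385}{32} \approx -12.031$)
$140 + k \left(\left(-5\right) \left(-24\right)\right) = 140 - \frac{385 \left(\left(-5\right) \left(-24\right)\right)}{32} = 140 - \frac{5775}{4} = - \frac{5215}{4}$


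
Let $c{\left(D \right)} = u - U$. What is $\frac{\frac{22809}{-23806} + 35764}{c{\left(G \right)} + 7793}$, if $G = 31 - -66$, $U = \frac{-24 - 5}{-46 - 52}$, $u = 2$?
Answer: $\frac{41717373775}{9092475543} \approx 4.5881$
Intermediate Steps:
$U = \frac{29}{98}$ ($U = - \frac{29}{-98} = \left(-29\right) \left(- \frac{1}{98}\right) = \frac{29}{98} \approx 0.29592$)
$G = 97$ ($G = 31 + 66 = 97$)
$c{\left(D \right)} = \frac{167}{98}$ ($c{\left(D \right)} = 2 - \frac{29}{98} = \frac{167}{98}$)
$\frac{\frac{22809}{-23806} + 35764}{c{\left(G \right)} + 7793} = \frac{\frac{22809}{-23806} + 35764}{\frac{167}{98} + 7793} = \frac{22809 \left(- \frac{1}{23806}\right) + 35764}{\frac{763881}{98}} = \left(- \frac{22809}{23806} + 35764\right) \frac{98}{763881} = \frac{851374975}{23806} \cdot \frac{98}{763881} = \frac{41717373775}{9092475543}$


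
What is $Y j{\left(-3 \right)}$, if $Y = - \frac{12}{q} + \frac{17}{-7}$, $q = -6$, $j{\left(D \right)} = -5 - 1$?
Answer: $\frac{18}{7} \approx 2.5714$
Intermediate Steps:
$j{\left(D \right)} = -6$ ($j{\left(D \right)} = -5 - 1 = -6$)
$Y = - \frac{3}{7}$ ($Y = - \frac{12}{-6} + \frac{17}{-7} = \left(-12\right) \left(- \frac{1}{6}\right) + 17 \left(- \frac{1}{7}\right) = 2 - \frac{17}{7} = - \frac{3}{7} \approx -0.42857$)
$Y j{\left(-3 \right)} = \left(- \frac{3}{7}\right) \left(-6\right) = \frac{18}{7}$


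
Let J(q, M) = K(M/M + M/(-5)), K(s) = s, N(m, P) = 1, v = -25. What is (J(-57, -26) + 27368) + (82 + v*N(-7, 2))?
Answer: 137156/5 ≈ 27431.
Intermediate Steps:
J(q, M) = 1 - M/5 (J(q, M) = M/M + M/(-5) = 1 + M*(-⅕) = 1 - M/5)
(J(-57, -26) + 27368) + (82 + v*N(-7, 2)) = ((1 - ⅕*(-26)) + 27368) + (82 - 25*1) = ((1 + 26/5) + 27368) + (82 - 25) = (31/5 + 27368) + 57 = 136871/5 + 57 = 137156/5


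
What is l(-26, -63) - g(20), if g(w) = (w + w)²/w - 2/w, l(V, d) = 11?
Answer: -689/10 ≈ -68.900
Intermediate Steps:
g(w) = -2/w + 4*w (g(w) = (2*w)²/w - 2/w = (4*w²)/w - 2/w = 4*w - 2/w = -2/w + 4*w)
l(-26, -63) - g(20) = 11 - (-2/20 + 4*20) = 11 - (-2*1/20 + 80) = 11 - (-⅒ + 80) = 11 - 1*799/10 = 11 - 799/10 = -689/10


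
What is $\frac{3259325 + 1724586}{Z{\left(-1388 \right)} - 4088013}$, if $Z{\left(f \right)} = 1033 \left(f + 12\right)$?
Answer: $- \frac{4983911}{5509421} \approx -0.90462$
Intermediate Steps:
$Z{\left(f \right)} = 12396 + 1033 f$ ($Z{\left(f \right)} = 1033 \left(12 + f\right) = 12396 + 1033 f$)
$\frac{3259325 + 1724586}{Z{\left(-1388 \right)} - 4088013} = \frac{3259325 + 1724586}{\left(12396 + 1033 \left(-1388\right)\right) - 4088013} = \frac{4983911}{\left(12396 - 1433804\right) - 4088013} = \frac{4983911}{-1421408 - 4088013} = \frac{4983911}{-5509421} = 4983911 \left(- \frac{1}{5509421}\right) = - \frac{4983911}{5509421}$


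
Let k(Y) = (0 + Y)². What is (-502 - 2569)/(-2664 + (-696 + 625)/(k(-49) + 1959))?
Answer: 13389560/11615111 ≈ 1.1528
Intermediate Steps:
k(Y) = Y²
(-502 - 2569)/(-2664 + (-696 + 625)/(k(-49) + 1959)) = (-502 - 2569)/(-2664 + (-696 + 625)/((-49)² + 1959)) = -3071/(-2664 - 71/(2401 + 1959)) = -3071/(-2664 - 71/4360) = -3071/(-11615111/4360) = -3071*(-4360/11615111) = 13389560/11615111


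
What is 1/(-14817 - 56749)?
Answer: -1/71566 ≈ -1.3973e-5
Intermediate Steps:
1/(-14817 - 56749) = 1/(-71566) = -1/71566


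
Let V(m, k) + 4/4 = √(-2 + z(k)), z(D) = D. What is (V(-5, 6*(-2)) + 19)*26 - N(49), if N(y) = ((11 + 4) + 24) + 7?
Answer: 422 + 26*I*√14 ≈ 422.0 + 97.283*I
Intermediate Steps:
V(m, k) = -1 + √(-2 + k)
N(y) = 46 (N(y) = (15 + 24) + 7 = 39 + 7 = 46)
(V(-5, 6*(-2)) + 19)*26 - N(49) = ((-1 + √(-2 + 6*(-2))) + 19)*26 - 1*46 = ((-1 + √(-2 - 12)) + 19)*26 - 46 = ((-1 + √(-14)) + 19)*26 - 46 = ((-1 + I*√14) + 19)*26 - 46 = (18 + I*√14)*26 - 46 = (468 + 26*I*√14) - 46 = 422 + 26*I*√14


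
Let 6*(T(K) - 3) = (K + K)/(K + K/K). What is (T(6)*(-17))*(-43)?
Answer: 16813/7 ≈ 2401.9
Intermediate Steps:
T(K) = 3 + K/(3*(1 + K)) (T(K) = 3 + ((K + K)/(K + K/K))/6 = 3 + ((2*K)/(K + 1))/6 = 3 + ((2*K)/(1 + K))/6 = 3 + (2*K/(1 + K))/6 = 3 + K/(3*(1 + K)))
(T(6)*(-17))*(-43) = (((9 + 10*6)/(3*(1 + 6)))*(-17))*(-43) = (((⅓)*(9 + 60)/7)*(-17))*(-43) = (((⅓)*(⅐)*69)*(-17))*(-43) = ((23/7)*(-17))*(-43) = -391/7*(-43) = 16813/7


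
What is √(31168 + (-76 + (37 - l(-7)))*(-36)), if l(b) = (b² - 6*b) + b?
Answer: 2*√8899 ≈ 188.67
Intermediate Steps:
l(b) = b² - 5*b
√(31168 + (-76 + (37 - l(-7)))*(-36)) = √(31168 + (-76 + (37 - (-7)*(-5 - 7)))*(-36)) = √(31168 + (-76 + (37 - (-7)*(-12)))*(-36)) = √(31168 + (-76 + (37 - 1*84))*(-36)) = √(31168 + (-76 + (37 - 84))*(-36)) = √(31168 + (-76 - 47)*(-36)) = √(31168 - 123*(-36)) = √(31168 + 4428) = √35596 = 2*√8899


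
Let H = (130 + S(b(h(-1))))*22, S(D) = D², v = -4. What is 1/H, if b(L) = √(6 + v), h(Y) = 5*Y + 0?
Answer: 1/2904 ≈ 0.00034435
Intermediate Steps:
h(Y) = 5*Y
b(L) = √2 (b(L) = √(6 - 4) = √2)
H = 2904 (H = (130 + (√2)²)*22 = (130 + 2)*22 = 132*22 = 2904)
1/H = 1/2904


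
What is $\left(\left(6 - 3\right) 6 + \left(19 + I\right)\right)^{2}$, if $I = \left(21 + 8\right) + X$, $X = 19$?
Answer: $7225$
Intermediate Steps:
$I = 48$ ($I = \left(21 + 8\right) + 19 = 29 + 19 = 48$)
$\left(\left(6 - 3\right) 6 + \left(19 + I\right)\right)^{2} = \left(\left(6 - 3\right) 6 + \left(19 + 48\right)\right)^{2} = \left(3 \cdot 6 + 67\right)^{2} = \left(18 + 67\right)^{2} = 85^{2} = 7225$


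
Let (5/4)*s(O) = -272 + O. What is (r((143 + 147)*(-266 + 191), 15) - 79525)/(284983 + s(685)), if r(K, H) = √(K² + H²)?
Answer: -397625/1426567 + 75*√2102501/1426567 ≈ -0.20250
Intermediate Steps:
s(O) = -1088/5 + 4*O/5 (s(O) = 4*(-272 + O)/5 = -1088/5 + 4*O/5)
r(K, H) = √(H² + K²)
(r((143 + 147)*(-266 + 191), 15) - 79525)/(284983 + s(685)) = (√(15² + ((143 + 147)*(-266 + 191))²) - 79525)/(284983 + (-1088/5 + (⅘)*685)) = (√(225 + (290*(-75))²) - 79525)/(284983 + (-1088/5 + 548)) = (√(225 + (-21750)²) - 79525)/(284983 + 1652/5) = (√(225 + 473062500) - 79525)/(1426567/5) = (√473062725 - 79525)*(5/1426567) = (15*√2102501 - 79525)*(5/1426567) = (-79525 + 15*√2102501)*(5/1426567) = -397625/1426567 + 75*√2102501/1426567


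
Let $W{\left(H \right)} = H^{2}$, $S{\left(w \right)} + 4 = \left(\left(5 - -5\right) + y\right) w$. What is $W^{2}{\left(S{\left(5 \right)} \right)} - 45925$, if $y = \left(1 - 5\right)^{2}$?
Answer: $252001451$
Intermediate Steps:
$y = 16$ ($y = \left(-4\right)^{2} = 16$)
$S{\left(w \right)} = -4 + 26 w$ ($S{\left(w \right)} = -4 + \left(\left(5 - -5\right) + 16\right) w = -4 + \left(\left(5 + 5\right) + 16\right) w = -4 + \left(10 + 16\right) w = -4 + 26 w$)
$W^{2}{\left(S{\left(5 \right)} \right)} - 45925 = \left(\left(-4 + 26 \cdot 5\right)^{2}\right)^{2} - 45925 = \left(\left(-4 + 130\right)^{2}\right)^{2} - 45925 = \left(126^{2}\right)^{2} - 45925 = 15876^{2} - 45925 = 252047376 - 45925 = 252001451$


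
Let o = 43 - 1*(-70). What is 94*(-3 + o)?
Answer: 10340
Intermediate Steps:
o = 113 (o = 43 + 70 = 113)
94*(-3 + o) = 94*(-3 + 113) = 94*110 = 10340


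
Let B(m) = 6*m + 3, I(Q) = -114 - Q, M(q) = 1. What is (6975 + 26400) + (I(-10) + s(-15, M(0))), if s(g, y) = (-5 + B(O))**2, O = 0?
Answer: 33275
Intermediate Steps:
B(m) = 3 + 6*m
s(g, y) = 4 (s(g, y) = (-5 + (3 + 6*0))**2 = (-5 + (3 + 0))**2 = (-5 + 3)**2 = (-2)**2 = 4)
(6975 + 26400) + (I(-10) + s(-15, M(0))) = (6975 + 26400) + ((-114 - 1*(-10)) + 4) = 33375 + ((-114 + 10) + 4) = 33375 + (-104 + 4) = 33375 - 100 = 33275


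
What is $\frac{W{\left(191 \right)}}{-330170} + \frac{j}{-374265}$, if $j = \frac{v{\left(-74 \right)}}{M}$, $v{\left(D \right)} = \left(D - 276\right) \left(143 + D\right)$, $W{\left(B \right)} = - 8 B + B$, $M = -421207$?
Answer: $\frac{14050717867109}{3469933453905690} \approx 0.0040493$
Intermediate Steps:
$W{\left(B \right)} = - 7 B$
$v{\left(D \right)} = \left(-276 + D\right) \left(143 + D\right)$
$j = \frac{24150}{421207}$ ($j = \frac{-39468 + \left(-74\right)^{2} - -9842}{-421207} = \left(-39468 + 5476 + 9842\right) \left(- \frac{1}{421207}\right) = \left(-24150\right) \left(- \frac{1}{421207}\right) = \frac{24150}{421207} \approx 0.057335$)
$\frac{W{\left(191 \right)}}{-330170} + \frac{j}{-374265} = \frac{\left(-7\right) 191}{-330170} + \frac{24150}{421207 \left(-374265\right)} = \left(-1337\right) \left(- \frac{1}{330170}\right) + \frac{24150}{421207} \left(- \frac{1}{374265}\right) = \frac{1337}{330170} - \frac{1610}{10509535857} = \frac{14050717867109}{3469933453905690}$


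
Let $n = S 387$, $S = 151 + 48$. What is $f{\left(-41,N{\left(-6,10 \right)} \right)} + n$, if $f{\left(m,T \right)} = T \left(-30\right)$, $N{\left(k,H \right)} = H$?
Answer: $76713$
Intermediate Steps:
$S = 199$
$f{\left(m,T \right)} = - 30 T$
$n = 77013$ ($n = 199 \cdot 387 = 77013$)
$f{\left(-41,N{\left(-6,10 \right)} \right)} + n = \left(-30\right) 10 + 77013 = -300 + 77013 = 76713$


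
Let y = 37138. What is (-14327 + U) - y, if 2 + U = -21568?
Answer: -73035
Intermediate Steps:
U = -21570 (U = -2 - 21568 = -21570)
(-14327 + U) - y = (-14327 - 21570) - 1*37138 = -35897 - 37138 = -73035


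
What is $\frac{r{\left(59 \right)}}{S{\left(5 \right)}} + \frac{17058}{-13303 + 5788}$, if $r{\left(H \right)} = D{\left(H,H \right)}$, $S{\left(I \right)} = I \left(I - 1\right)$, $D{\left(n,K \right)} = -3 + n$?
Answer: $\frac{1328}{2505} \approx 0.53014$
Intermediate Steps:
$S{\left(I \right)} = I \left(-1 + I\right)$
$r{\left(H \right)} = -3 + H$
$\frac{r{\left(59 \right)}}{S{\left(5 \right)}} + \frac{17058}{-13303 + 5788} = \frac{-3 + 59}{5 \left(-1 + 5\right)} + \frac{17058}{-13303 + 5788} = \frac{56}{5 \cdot 4} + \frac{17058}{-7515} = \frac{56}{20} + 17058 \left(- \frac{1}{7515}\right) = 56 \cdot \frac{1}{20} - \frac{5686}{2505} = \frac{14}{5} - \frac{5686}{2505} = \frac{1328}{2505}$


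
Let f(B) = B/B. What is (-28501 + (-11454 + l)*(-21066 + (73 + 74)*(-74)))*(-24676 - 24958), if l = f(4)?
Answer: -18157414186054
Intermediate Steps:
f(B) = 1
l = 1
(-28501 + (-11454 + l)*(-21066 + (73 + 74)*(-74)))*(-24676 - 24958) = (-28501 + (-11454 + 1)*(-21066 + (73 + 74)*(-74)))*(-24676 - 24958) = (-28501 - 11453*(-21066 + 147*(-74)))*(-49634) = (-28501 - 11453*(-21066 - 10878))*(-49634) = (-28501 - 11453*(-31944))*(-49634) = (-28501 + 365854632)*(-49634) = 365826131*(-49634) = -18157414186054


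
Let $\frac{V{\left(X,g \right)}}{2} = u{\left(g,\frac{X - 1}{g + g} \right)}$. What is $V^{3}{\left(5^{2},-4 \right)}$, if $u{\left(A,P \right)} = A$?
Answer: $-512$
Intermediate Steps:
$V{\left(X,g \right)} = 2 g$
$V^{3}{\left(5^{2},-4 \right)} = \left(2 \left(-4\right)\right)^{3} = \left(-8\right)^{3} = -512$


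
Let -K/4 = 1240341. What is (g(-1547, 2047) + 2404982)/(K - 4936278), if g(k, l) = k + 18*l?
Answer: -813427/3299214 ≈ -0.24655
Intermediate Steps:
K = -4961364 (K = -4*1240341 = -4961364)
(g(-1547, 2047) + 2404982)/(K - 4936278) = ((-1547 + 18*2047) + 2404982)/(-4961364 - 4936278) = ((-1547 + 36846) + 2404982)/(-9897642) = (35299 + 2404982)*(-1/9897642) = 2440281*(-1/9897642) = -813427/3299214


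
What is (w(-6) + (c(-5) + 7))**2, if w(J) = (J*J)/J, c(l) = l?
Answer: 16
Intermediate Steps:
w(J) = J (w(J) = J**2/J = J)
(w(-6) + (c(-5) + 7))**2 = (-6 + (-5 + 7))**2 = (-6 + 2)**2 = (-4)**2 = 16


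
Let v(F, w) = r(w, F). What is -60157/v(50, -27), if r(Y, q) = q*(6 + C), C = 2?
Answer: -60157/400 ≈ -150.39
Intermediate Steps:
r(Y, q) = 8*q (r(Y, q) = q*(6 + 2) = q*8 = 8*q)
v(F, w) = 8*F
-60157/v(50, -27) = -60157/(8*50) = -60157/400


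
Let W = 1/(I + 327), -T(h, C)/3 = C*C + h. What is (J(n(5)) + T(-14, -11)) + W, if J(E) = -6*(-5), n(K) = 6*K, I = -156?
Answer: -49760/171 ≈ -290.99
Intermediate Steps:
T(h, C) = -3*h - 3*C² (T(h, C) = -3*(C*C + h) = -3*(C² + h) = -3*(h + C²) = -3*h - 3*C²)
J(E) = 30
W = 1/171 (W = 1/(-156 + 327) = 1/171 ≈ 0.0058480)
(J(n(5)) + T(-14, -11)) + W = (30 + (-3*(-14) - 3*(-11)²)) + 1/171 = (30 + (42 - 3*121)) + 1/171 = (30 + (42 - 363)) + 1/171 = (30 - 321) + 1/171 = -291 + 1/171 = -49760/171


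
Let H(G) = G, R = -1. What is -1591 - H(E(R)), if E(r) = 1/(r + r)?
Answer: -3181/2 ≈ -1590.5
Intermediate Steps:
E(r) = 1/(2*r)
-1591 - H(E(R)) = -1591 - 1/(2*(-1)) = -1591 - (-1)/2 = -1591 - 1*(-½) = -1591 + ½ = -3181/2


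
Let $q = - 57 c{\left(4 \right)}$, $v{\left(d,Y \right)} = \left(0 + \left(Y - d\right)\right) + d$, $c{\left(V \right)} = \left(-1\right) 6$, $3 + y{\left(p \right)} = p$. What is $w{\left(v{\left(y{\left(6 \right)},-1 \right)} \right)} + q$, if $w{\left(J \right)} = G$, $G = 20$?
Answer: $362$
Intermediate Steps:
$y{\left(p \right)} = -3 + p$
$c{\left(V \right)} = -6$
$v{\left(d,Y \right)} = Y$ ($v{\left(d,Y \right)} = \left(Y - d\right) + d = Y$)
$q = 342$ ($q = \left(-57\right) \left(-6\right) = 342$)
$w{\left(J \right)} = 20$
$w{\left(v{\left(y{\left(6 \right)},-1 \right)} \right)} + q = 20 + 342 = 362$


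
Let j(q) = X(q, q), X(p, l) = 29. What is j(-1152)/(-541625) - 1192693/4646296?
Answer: -646127088709/2516550071000 ≈ -0.25675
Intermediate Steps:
j(q) = 29
j(-1152)/(-541625) - 1192693/4646296 = 29/(-541625) - 1192693/4646296 = 29*(-1/541625) - 1192693*1/4646296 = -29/541625 - 1192693/4646296 = -646127088709/2516550071000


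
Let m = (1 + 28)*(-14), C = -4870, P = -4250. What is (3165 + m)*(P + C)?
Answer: -25162080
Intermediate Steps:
m = -406 (m = 29*(-14) = -406)
(3165 + m)*(P + C) = (3165 - 406)*(-4250 - 4870) = 2759*(-9120) = -25162080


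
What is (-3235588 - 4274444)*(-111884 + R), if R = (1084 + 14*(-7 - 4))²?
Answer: -5655174256512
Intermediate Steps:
R = 864900 (R = (1084 + 14*(-11))² = (1084 - 154)² = 930² = 864900)
(-3235588 - 4274444)*(-111884 + R) = (-3235588 - 4274444)*(-111884 + 864900) = -7510032*753016 = -5655174256512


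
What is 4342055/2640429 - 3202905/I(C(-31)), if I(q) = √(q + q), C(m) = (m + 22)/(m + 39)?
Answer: 4342055/2640429 + 2135270*I ≈ 1.6445 + 2.1353e+6*I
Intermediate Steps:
C(m) = (22 + m)/(39 + m)
I(q) = √2*√q (I(q) = √(2*q) = √2*√q)
4342055/2640429 - 3202905/I(C(-31)) = 4342055/2640429 - 3202905*√2*√(39 - 31)/(2*√(22 - 31)) = 4342055*(1/2640429) - 3202905*(-2*I/3) = 4342055/2640429 - 3202905*(-2*I/3) = 4342055/2640429 - (-2135270)*I = 4342055/2640429 + 2135270*I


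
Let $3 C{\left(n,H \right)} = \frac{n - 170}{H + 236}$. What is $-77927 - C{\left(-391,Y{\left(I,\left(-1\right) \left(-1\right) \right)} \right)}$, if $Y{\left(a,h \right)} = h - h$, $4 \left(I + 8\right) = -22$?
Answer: $- \frac{18390585}{236} \approx -77926.0$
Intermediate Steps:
$I = - \frac{27}{2}$ ($I = -8 + \frac{1}{4} \left(-22\right) = -8 - \frac{11}{2} = - \frac{27}{2} \approx -13.5$)
$Y{\left(a,h \right)} = 0$
$C{\left(n,H \right)} = \frac{-170 + n}{3 \left(236 + H\right)}$ ($C{\left(n,H \right)} = \frac{\left(n - 170\right) \frac{1}{H + 236}}{3} = \frac{\left(-170 + n\right) \frac{1}{236 + H}}{3} = \frac{\frac{1}{236 + H} \left(-170 + n\right)}{3} = \frac{-170 + n}{3 \left(236 + H\right)}$)
$-77927 - C{\left(-391,Y{\left(I,\left(-1\right) \left(-1\right) \right)} \right)} = -77927 - \frac{-170 - 391}{3 \left(236 + 0\right)} = -77927 - \frac{1}{3} \cdot \frac{1}{236} \left(-561\right) = -77927 - - \frac{187}{236} = -77927 + \frac{187}{236} = - \frac{18390585}{236}$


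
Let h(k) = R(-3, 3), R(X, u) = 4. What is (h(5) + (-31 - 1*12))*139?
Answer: -5421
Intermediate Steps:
h(k) = 4
(h(5) + (-31 - 1*12))*139 = (4 + (-31 - 1*12))*139 = (4 + (-31 - 12))*139 = (4 - 43)*139 = -39*139 = -5421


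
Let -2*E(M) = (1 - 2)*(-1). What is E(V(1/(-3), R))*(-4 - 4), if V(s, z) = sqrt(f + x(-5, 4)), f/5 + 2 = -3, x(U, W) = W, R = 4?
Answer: 4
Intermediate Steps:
f = -25 (f = -10 + 5*(-3) = -10 - 15 = -25)
V(s, z) = I*sqrt(21) (V(s, z) = sqrt(-25 + 4) = sqrt(-21) = I*sqrt(21))
E(M) = -1/2 (E(M) = -(1 - 2)*(-1)/2 = -(-1)*(-1)/2 = -1/2*1 = -1/2)
E(V(1/(-3), R))*(-4 - 4) = -(-4 - 4)/2 = -1/2*(-8) = 4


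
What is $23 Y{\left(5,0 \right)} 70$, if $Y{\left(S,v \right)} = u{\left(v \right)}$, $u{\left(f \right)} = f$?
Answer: $0$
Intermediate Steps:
$Y{\left(S,v \right)} = v$
$23 Y{\left(5,0 \right)} 70 = 23 \cdot 0 \cdot 70 = 0 \cdot 70 = 0$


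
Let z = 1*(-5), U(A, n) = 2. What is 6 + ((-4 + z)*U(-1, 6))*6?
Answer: -102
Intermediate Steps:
z = -5
6 + ((-4 + z)*U(-1, 6))*6 = 6 + ((-4 - 5)*2)*6 = 6 - 9*2*6 = 6 - 18*6 = 6 - 108 = -102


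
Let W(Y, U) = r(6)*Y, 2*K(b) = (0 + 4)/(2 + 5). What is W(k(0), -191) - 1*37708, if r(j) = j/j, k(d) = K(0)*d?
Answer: -37708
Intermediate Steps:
K(b) = 2/7 (K(b) = ((0 + 4)/(2 + 5))/2 = (4/7)/2 = (4*(1/7))/2 = (1/2)*(4/7) = 2/7)
k(d) = 2*d/7
r(j) = 1
W(Y, U) = Y (W(Y, U) = 1*Y = Y)
W(k(0), -191) - 1*37708 = (2/7)*0 - 1*37708 = 0 - 37708 = -37708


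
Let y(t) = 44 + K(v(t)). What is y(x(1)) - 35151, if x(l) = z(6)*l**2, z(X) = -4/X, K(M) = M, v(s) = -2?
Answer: -35109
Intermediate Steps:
x(l) = -2*l**2/3 (x(l) = (-4/6)*l**2 = (-4*1/6)*l**2 = -2*l**2/3)
y(t) = 42 (y(t) = 44 - 2 = 42)
y(x(1)) - 35151 = 42 - 35151 = -35109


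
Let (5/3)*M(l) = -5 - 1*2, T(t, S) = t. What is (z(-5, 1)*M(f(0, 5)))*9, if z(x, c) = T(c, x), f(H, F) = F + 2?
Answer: -189/5 ≈ -37.800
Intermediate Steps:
f(H, F) = 2 + F
z(x, c) = c
M(l) = -21/5 (M(l) = 3*(-5 - 1*2)/5 = 3*(-5 - 2)/5 = (⅗)*(-7) = -21/5)
(z(-5, 1)*M(f(0, 5)))*9 = (1*(-21/5))*9 = -21/5*9 = -189/5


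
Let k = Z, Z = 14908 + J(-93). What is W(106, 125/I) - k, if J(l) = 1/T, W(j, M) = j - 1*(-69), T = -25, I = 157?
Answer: -368324/25 ≈ -14733.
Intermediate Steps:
W(j, M) = 69 + j (W(j, M) = j + 69 = 69 + j)
J(l) = -1/25 (J(l) = 1/(-25) = -1/25)
Z = 372699/25 (Z = 14908 - 1/25 = 372699/25 ≈ 14908.)
k = 372699/25 ≈ 14908.
W(106, 125/I) - k = (69 + 106) - 1*372699/25 = 175 - 372699/25 = -368324/25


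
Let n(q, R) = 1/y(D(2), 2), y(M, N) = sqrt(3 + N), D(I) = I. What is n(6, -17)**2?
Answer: 1/5 ≈ 0.20000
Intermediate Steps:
n(q, R) = sqrt(5)/5 (n(q, R) = 1/(sqrt(3 + 2)) = 1/(sqrt(5)) = sqrt(5)/5)
n(6, -17)**2 = (sqrt(5)/5)**2 = 1/5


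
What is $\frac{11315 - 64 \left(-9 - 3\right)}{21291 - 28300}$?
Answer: $- \frac{281}{163} \approx -1.7239$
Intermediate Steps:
$\frac{11315 - 64 \left(-9 - 3\right)}{21291 - 28300} = \frac{11315 - -768}{-7009} = \left(11315 + 768\right) \left(- \frac{1}{7009}\right) = 12083 \left(- \frac{1}{7009}\right) = - \frac{281}{163}$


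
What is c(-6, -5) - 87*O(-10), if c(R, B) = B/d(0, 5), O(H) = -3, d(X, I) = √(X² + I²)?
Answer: 260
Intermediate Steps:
d(X, I) = √(I² + X²)
c(R, B) = B/5 (c(R, B) = B/(√(5² + 0²)) = B/(√(25 + 0)) = B/(√25) = B/5)
c(-6, -5) - 87*O(-10) = (⅕)*(-5) - 87*(-3) = -1 + 261 = 260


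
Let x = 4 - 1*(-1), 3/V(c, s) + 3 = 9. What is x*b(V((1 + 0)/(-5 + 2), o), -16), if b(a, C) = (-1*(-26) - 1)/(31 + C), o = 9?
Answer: 25/3 ≈ 8.3333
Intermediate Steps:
V(c, s) = ½ (V(c, s) = 3/(-3 + 9) = 3/6 = 3*(⅙) = ½)
b(a, C) = 25/(31 + C) (b(a, C) = (26 - 1)/(31 + C) = 25/(31 + C))
x = 5 (x = 4 + 1 = 5)
x*b(V((1 + 0)/(-5 + 2), o), -16) = 5*(25/(31 - 16)) = 5*(25/15) = 5*(25*(1/15)) = 5*(5/3) = 25/3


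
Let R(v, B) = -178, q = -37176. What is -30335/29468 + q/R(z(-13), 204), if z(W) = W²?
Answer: 545051369/2622652 ≈ 207.82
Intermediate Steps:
-30335/29468 + q/R(z(-13), 204) = -30335/29468 - 37176/(-178) = -30335*1/29468 - 37176*(-1/178) = -30335/29468 + 18588/89 = 545051369/2622652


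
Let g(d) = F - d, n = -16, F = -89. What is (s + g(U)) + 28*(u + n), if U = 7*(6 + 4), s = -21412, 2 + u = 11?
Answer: -21767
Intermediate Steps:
u = 9 (u = -2 + 11 = 9)
U = 70 (U = 7*10 = 70)
g(d) = -89 - d
(s + g(U)) + 28*(u + n) = (-21412 + (-89 - 1*70)) + 28*(9 - 16) = (-21412 + (-89 - 70)) + 28*(-7) = (-21412 - 159) - 196 = -21571 - 196 = -21767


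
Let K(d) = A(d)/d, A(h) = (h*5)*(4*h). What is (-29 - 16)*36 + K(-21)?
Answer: -2040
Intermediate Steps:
A(h) = 20*h² (A(h) = (5*h)*(4*h) = 20*h²)
K(d) = 20*d (K(d) = (20*d²)/d = 20*d)
(-29 - 16)*36 + K(-21) = (-29 - 16)*36 + 20*(-21) = -45*36 - 420 = -1620 - 420 = -2040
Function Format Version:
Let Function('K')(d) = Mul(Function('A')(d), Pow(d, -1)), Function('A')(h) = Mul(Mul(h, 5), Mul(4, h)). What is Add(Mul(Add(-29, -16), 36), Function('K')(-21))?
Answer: -2040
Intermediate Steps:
Function('A')(h) = Mul(20, Pow(h, 2)) (Function('A')(h) = Mul(Mul(5, h), Mul(4, h)) = Mul(20, Pow(h, 2)))
Function('K')(d) = Mul(20, d) (Function('K')(d) = Mul(Mul(20, Pow(d, 2)), Pow(d, -1)) = Mul(20, d))
Add(Mul(Add(-29, -16), 36), Function('K')(-21)) = Add(Mul(Add(-29, -16), 36), Mul(20, -21)) = Add(Mul(-45, 36), -420) = Add(-1620, -420) = -2040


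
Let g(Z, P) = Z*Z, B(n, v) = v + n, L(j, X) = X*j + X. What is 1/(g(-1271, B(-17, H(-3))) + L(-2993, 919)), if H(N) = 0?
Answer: -1/1134207 ≈ -8.8167e-7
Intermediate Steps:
L(j, X) = X + X*j
B(n, v) = n + v
g(Z, P) = Z**2
1/(g(-1271, B(-17, H(-3))) + L(-2993, 919)) = 1/((-1271)**2 + 919*(1 - 2993)) = 1/(1615441 + 919*(-2992)) = 1/(1615441 - 2749648) = 1/(-1134207) = -1/1134207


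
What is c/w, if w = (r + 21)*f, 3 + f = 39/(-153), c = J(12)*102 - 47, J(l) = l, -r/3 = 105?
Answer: 20009/16268 ≈ 1.2300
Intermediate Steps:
r = -315 (r = -3*105 = -315)
c = 1177 (c = 12*102 - 47 = 1224 - 47 = 1177)
f = -166/51 (f = -3 + 39/(-153) = -3 + 39*(-1/153) = -3 - 13/51 = -166/51 ≈ -3.2549)
w = 16268/17 (w = (-315 + 21)*(-166/51) = -294*(-166/51) = 16268/17 ≈ 956.94)
c/w = 1177/(16268/17) = 1177*(17/16268) = 20009/16268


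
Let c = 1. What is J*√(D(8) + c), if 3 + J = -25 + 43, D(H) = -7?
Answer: 15*I*√6 ≈ 36.742*I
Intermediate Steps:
J = 15 (J = -3 + (-25 + 43) = -3 + 18 = 15)
J*√(D(8) + c) = 15*√(-7 + 1) = 15*√(-6) = 15*(I*√6) = 15*I*√6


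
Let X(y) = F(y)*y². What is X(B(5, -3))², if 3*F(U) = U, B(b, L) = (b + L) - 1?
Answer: ⅑ ≈ 0.11111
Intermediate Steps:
B(b, L) = -1 + L + b (B(b, L) = (L + b) - 1 = -1 + L + b)
F(U) = U/3
X(y) = y³/3 (X(y) = (y/3)*y² = y³/3)
X(B(5, -3))² = ((-1 - 3 + 5)³/3)² = ((⅓)*1³)² = ((⅓)*1)² = (⅓)² = ⅑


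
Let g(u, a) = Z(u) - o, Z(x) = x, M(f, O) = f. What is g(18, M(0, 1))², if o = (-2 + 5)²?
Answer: 81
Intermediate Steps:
o = 9 (o = 3² = 9)
g(u, a) = -9 + u (g(u, a) = u - 1*9 = u - 9 = -9 + u)
g(18, M(0, 1))² = (-9 + 18)² = 9² = 81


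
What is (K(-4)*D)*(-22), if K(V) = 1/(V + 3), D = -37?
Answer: -814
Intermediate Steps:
K(V) = 1/(3 + V)
(K(-4)*D)*(-22) = (-37/(3 - 4))*(-22) = (-37/(-1))*(-22) = -1*(-37)*(-22) = 37*(-22) = -814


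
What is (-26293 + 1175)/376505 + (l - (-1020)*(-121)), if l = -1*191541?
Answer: -118584416423/376505 ≈ -3.1496e+5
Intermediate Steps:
l = -191541
(-26293 + 1175)/376505 + (l - (-1020)*(-121)) = (-26293 + 1175)/376505 + (-191541 - (-1020)*(-121)) = -25118*1/376505 + (-191541 - 1*123420) = -25118/376505 + (-191541 - 123420) = -25118/376505 - 314961 = -118584416423/376505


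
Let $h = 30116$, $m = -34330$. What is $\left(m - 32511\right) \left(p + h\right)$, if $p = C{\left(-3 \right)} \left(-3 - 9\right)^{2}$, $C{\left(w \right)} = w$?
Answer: $-1984108244$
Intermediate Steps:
$p = -432$ ($p = - 3 \left(-3 - 9\right)^{2} = - 3 \left(-12\right)^{2} = \left(-3\right) 144 = -432$)
$\left(m - 32511\right) \left(p + h\right) = \left(-34330 - 32511\right) \left(-432 + 30116\right) = \left(-66841\right) 29684 = -1984108244$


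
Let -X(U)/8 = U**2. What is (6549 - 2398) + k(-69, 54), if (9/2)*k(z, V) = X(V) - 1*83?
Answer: -9463/9 ≈ -1051.4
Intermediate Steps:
X(U) = -8*U**2
k(z, V) = -166/9 - 16*V**2/9 (k(z, V) = 2*(-8*V**2 - 1*83)/9 = 2*(-8*V**2 - 83)/9 = 2*(-83 - 8*V**2)/9 = -166/9 - 16*V**2/9)
(6549 - 2398) + k(-69, 54) = (6549 - 2398) + (-166/9 - 16/9*54**2) = 4151 + (-166/9 - 16/9*2916) = 4151 + (-166/9 - 5184) = 4151 - 46822/9 = -9463/9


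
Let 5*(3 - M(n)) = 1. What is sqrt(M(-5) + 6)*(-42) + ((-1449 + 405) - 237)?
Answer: -1281 - 84*sqrt(55)/5 ≈ -1405.6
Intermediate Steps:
M(n) = 14/5 (M(n) = 3 - 1/5*1 = 3 - 1/5 = 14/5)
sqrt(M(-5) + 6)*(-42) + ((-1449 + 405) - 237) = sqrt(14/5 + 6)*(-42) + ((-1449 + 405) - 237) = sqrt(44/5)*(-42) + (-1044 - 237) = (2*sqrt(55)/5)*(-42) - 1281 = -84*sqrt(55)/5 - 1281 = -1281 - 84*sqrt(55)/5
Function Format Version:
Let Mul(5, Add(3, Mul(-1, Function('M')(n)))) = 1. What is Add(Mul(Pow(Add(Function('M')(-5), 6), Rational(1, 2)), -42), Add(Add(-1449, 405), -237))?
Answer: Add(-1281, Mul(Rational(-84, 5), Pow(55, Rational(1, 2)))) ≈ -1405.6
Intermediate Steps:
Function('M')(n) = Rational(14, 5) (Function('M')(n) = Add(3, Mul(Rational(-1, 5), 1)) = Add(3, Rational(-1, 5)) = Rational(14, 5))
Add(Mul(Pow(Add(Function('M')(-5), 6), Rational(1, 2)), -42), Add(Add(-1449, 405), -237)) = Add(Mul(Pow(Add(Rational(14, 5), 6), Rational(1, 2)), -42), Add(Add(-1449, 405), -237)) = Add(Mul(Pow(Rational(44, 5), Rational(1, 2)), -42), Add(-1044, -237)) = Add(Mul(Mul(Rational(2, 5), Pow(55, Rational(1, 2))), -42), -1281) = Add(Mul(Rational(-84, 5), Pow(55, Rational(1, 2))), -1281) = Add(-1281, Mul(Rational(-84, 5), Pow(55, Rational(1, 2))))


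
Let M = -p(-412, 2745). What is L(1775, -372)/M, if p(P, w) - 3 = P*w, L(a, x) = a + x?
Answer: 1403/1130937 ≈ 0.0012406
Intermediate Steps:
p(P, w) = 3 + P*w
M = 1130937 (M = -(3 - 412*2745) = -(3 - 1130940) = -1*(-1130937) = 1130937)
L(1775, -372)/M = (1775 - 372)/1130937 = 1403*(1/1130937) = 1403/1130937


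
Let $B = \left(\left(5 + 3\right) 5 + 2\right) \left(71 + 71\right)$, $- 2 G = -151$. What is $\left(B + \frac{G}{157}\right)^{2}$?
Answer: $\frac{3507555885409}{98596} \approx 3.5575 \cdot 10^{7}$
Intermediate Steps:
$G = \frac{151}{2}$ ($G = \left(- \frac{1}{2}\right) \left(-151\right) = \frac{151}{2} \approx 75.5$)
$B = 5964$ ($B = \left(8 \cdot 5 + 2\right) 142 = \left(40 + 2\right) 142 = 42 \cdot 142 = 5964$)
$\left(B + \frac{G}{157}\right)^{2} = \left(5964 + \frac{151}{2 \cdot 157}\right)^{2} = \left(5964 + \frac{151}{2} \cdot \frac{1}{157}\right)^{2} = \left(5964 + \frac{151}{314}\right)^{2} = \left(\frac{1872847}{314}\right)^{2} = \frac{3507555885409}{98596}$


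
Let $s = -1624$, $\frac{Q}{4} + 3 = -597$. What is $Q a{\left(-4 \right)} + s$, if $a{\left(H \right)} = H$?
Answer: $7976$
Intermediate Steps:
$Q = -2400$ ($Q = -12 + 4 \left(-597\right) = -12 - 2388 = -2400$)
$Q a{\left(-4 \right)} + s = \left(-2400\right) \left(-4\right) - 1624 = 9600 - 1624 = 7976$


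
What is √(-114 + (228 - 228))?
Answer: I*√114 ≈ 10.677*I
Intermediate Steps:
√(-114 + (228 - 228)) = √(-114 + 0) = √(-114) = I*√114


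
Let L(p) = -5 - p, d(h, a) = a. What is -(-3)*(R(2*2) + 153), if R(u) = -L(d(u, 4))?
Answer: 486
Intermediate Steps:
R(u) = 9 (R(u) = -(-5 - 1*4) = -(-5 - 4) = -1*(-9) = 9)
-(-3)*(R(2*2) + 153) = -(-3)*(9 + 153) = -(-3)*162 = -1*(-486) = 486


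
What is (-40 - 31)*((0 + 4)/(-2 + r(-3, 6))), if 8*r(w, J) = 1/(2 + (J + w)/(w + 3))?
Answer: 142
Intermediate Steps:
r(w, J) = 1/(8*(2 + (J + w)/(3 + w))) (r(w, J) = 1/(8*(2 + (J + w)/(w + 3))) = 1/(8*(2 + (J + w)/(3 + w))))
(-40 - 31)*((0 + 4)/(-2 + r(-3, 6))) = (-40 - 31)*((0 + 4)/(-2 + (3 - 3)/(8*(6 + 6 + 3*(-3))))) = -71*4/(-2 + (⅛)*0/(6 + 6 - 9)) = -71*4/(-2 + (⅛)*0/3) = -71*4/(-2 + (⅛)*(⅓)*0) = -71*4/(-2 + 0) = -71*4/(-2) = -(-71)*4/2 = -71*(-2) = 142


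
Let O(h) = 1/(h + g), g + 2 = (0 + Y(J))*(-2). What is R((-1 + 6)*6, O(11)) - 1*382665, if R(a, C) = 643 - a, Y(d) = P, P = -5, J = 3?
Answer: -382052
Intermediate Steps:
Y(d) = -5
g = 8 (g = -2 + (0 - 5)*(-2) = -2 - 5*(-2) = -2 + 10 = 8)
O(h) = 1/(8 + h) (O(h) = 1/(h + 8) = 1/(8 + h))
R((-1 + 6)*6, O(11)) - 1*382665 = (643 - (-1 + 6)*6) - 1*382665 = (643 - 5*6) - 382665 = (643 - 1*30) - 382665 = (643 - 30) - 382665 = 613 - 382665 = -382052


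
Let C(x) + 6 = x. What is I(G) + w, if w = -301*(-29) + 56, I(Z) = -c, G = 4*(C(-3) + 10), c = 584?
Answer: 8201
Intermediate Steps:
C(x) = -6 + x
G = 4 (G = 4*((-6 - 3) + 10) = 4*(-9 + 10) = 4*1 = 4)
I(Z) = -584 (I(Z) = -1*584 = -584)
w = 8785 (w = 8729 + 56 = 8785)
I(G) + w = -584 + 8785 = 8201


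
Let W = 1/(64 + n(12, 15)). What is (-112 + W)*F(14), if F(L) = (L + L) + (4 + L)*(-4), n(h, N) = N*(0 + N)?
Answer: 1424148/289 ≈ 4927.8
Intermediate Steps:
n(h, N) = N**2 (n(h, N) = N*N = N**2)
F(L) = -16 - 2*L (F(L) = 2*L + (-16 - 4*L) = -16 - 2*L)
W = 1/289 (W = 1/(64 + 15**2) = 1/(64 + 225) = 1/289 ≈ 0.0034602)
(-112 + W)*F(14) = (-112 + 1/289)*(-16 - 2*14) = -32367*(-16 - 28)/289 = -32367/289*(-44) = 1424148/289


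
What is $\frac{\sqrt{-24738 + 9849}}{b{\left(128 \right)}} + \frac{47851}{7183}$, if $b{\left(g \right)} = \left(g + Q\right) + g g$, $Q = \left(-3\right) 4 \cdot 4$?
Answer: $\frac{47851}{7183} + \frac{i \sqrt{14889}}{16464} \approx 6.6617 + 0.0074114 i$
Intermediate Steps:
$Q = -48$ ($Q = \left(-12\right) 4 = -48$)
$b{\left(g \right)} = -48 + g + g^{2}$ ($b{\left(g \right)} = \left(g - 48\right) + g g = \left(-48 + g\right) + g^{2} = -48 + g + g^{2}$)
$\frac{\sqrt{-24738 + 9849}}{b{\left(128 \right)}} + \frac{47851}{7183} = \frac{\sqrt{-24738 + 9849}}{-48 + 128 + 128^{2}} + \frac{47851}{7183} = \frac{\sqrt{-14889}}{-48 + 128 + 16384} + 47851 \cdot \frac{1}{7183} = \frac{i \sqrt{14889}}{16464} + \frac{47851}{7183} = \frac{47851}{7183} + \frac{i \sqrt{14889}}{16464}$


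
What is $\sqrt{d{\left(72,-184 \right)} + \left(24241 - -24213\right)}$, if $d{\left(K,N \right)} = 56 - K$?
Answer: $9 \sqrt{598} \approx 220.09$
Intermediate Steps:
$\sqrt{d{\left(72,-184 \right)} + \left(24241 - -24213\right)} = \sqrt{\left(56 - 72\right) + \left(24241 - -24213\right)} = \sqrt{\left(56 - 72\right) + \left(24241 + 24213\right)} = \sqrt{-16 + 48454} = \sqrt{48438} = 9 \sqrt{598}$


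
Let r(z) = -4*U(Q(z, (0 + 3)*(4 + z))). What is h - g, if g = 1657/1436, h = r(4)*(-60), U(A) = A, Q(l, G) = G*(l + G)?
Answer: 231596423/1436 ≈ 1.6128e+5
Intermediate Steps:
Q(l, G) = G*(G + l)
r(z) = -4*(12 + 3*z)*(12 + 4*z) (r(z) = -4*(0 + 3)*(4 + z)*((0 + 3)*(4 + z) + z) = -4*3*(4 + z)*(3*(4 + z) + z) = -4*(12 + 3*z)*((12 + 3*z) + z) = -4*(12 + 3*z)*(12 + 4*z))
h = 161280 (h = -48*(3 + 4)*(4 + 4)*(-60) = -48*7*8*(-60) = -2688*(-60) = 161280)
g = 1657/1436 (g = 1657*(1/1436) = 1657/1436 ≈ 1.1539)
h - g = 161280 - 1*1657/1436 = 161280 - 1657/1436 = 231596423/1436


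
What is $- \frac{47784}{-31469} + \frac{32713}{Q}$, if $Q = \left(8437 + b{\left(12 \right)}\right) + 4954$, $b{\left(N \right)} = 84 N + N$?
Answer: $\frac{1718060621}{453499759} \approx 3.7884$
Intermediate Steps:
$b{\left(N \right)} = 85 N$
$Q = 14411$ ($Q = \left(8437 + 85 \cdot 12\right) + 4954 = \left(8437 + 1020\right) + 4954 = 9457 + 4954 = 14411$)
$- \frac{47784}{-31469} + \frac{32713}{Q} = - \frac{47784}{-31469} + \frac{32713}{14411} = \left(-47784\right) \left(- \frac{1}{31469}\right) + 32713 \cdot \frac{1}{14411} = \frac{47784}{31469} + \frac{32713}{14411} = \frac{1718060621}{453499759}$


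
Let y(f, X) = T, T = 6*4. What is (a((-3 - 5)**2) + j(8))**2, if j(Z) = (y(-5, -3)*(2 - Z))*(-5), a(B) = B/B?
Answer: 519841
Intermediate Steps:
T = 24
y(f, X) = 24
a(B) = 1
j(Z) = -240 + 120*Z (j(Z) = (24*(2 - Z))*(-5) = (48 - 24*Z)*(-5) = -240 + 120*Z)
(a((-3 - 5)**2) + j(8))**2 = (1 + (-240 + 120*8))**2 = (1 + (-240 + 960))**2 = (1 + 720)**2 = 721**2 = 519841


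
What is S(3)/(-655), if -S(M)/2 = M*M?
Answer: 18/655 ≈ 0.027481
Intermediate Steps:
S(M) = -2*M² (S(M) = -2*M*M = -2*M²)
S(3)/(-655) = (-2*3²)/(-655) = -(-2)*9/655 = -1/655*(-18) = 18/655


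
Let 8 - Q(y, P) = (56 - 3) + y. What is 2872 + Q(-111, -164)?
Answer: 2938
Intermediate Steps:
Q(y, P) = -45 - y (Q(y, P) = 8 - ((56 - 3) + y) = 8 - (53 + y) = 8 + (-53 - y) = -45 - y)
2872 + Q(-111, -164) = 2872 + (-45 - 1*(-111)) = 2872 + (-45 + 111) = 2872 + 66 = 2938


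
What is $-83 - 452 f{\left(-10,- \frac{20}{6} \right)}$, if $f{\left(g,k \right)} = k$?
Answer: $\frac{4271}{3} \approx 1423.7$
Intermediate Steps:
$-83 - 452 f{\left(-10,- \frac{20}{6} \right)} = -83 - 452 \left(- \frac{20}{6}\right) = -83 - 452 \left(\left(-20\right) \frac{1}{6}\right) = -83 - - \frac{4520}{3} = -83 + \frac{4520}{3} = \frac{4271}{3}$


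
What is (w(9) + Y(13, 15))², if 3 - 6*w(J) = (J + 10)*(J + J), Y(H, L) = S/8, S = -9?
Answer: 212521/64 ≈ 3320.6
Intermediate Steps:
Y(H, L) = -9/8
w(J) = ½ - J*(10 + J)/3 (w(J) = ½ - (J + 10)*(J + J)/6 = ½ - (10 + J)*2*J/6 = ½ - J*(10 + J)/3)
(w(9) + Y(13, 15))² = ((½ - 10/3*9 - ⅓*9²) - 9/8)² = ((½ - 30 - ⅓*81) - 9/8)² = ((½ - 30 - 27) - 9/8)² = (-113/2 - 9/8)² = (-461/8)² = 212521/64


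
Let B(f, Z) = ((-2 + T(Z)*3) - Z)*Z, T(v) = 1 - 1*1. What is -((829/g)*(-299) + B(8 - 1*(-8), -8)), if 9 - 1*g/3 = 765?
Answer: -139007/2268 ≈ -61.291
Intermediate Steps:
T(v) = 0 (T(v) = 1 - 1 = 0)
g = -2268 (g = 27 - 3*765 = 27 - 2295 = -2268)
B(f, Z) = Z*(-2 - Z) (B(f, Z) = ((-2 + 0*3) - Z)*Z = ((-2 + 0) - Z)*Z = (-2 - Z)*Z = Z*(-2 - Z))
-((829/g)*(-299) + B(8 - 1*(-8), -8)) = -((829/(-2268))*(-299) - 1*(-8)*(2 - 8)) = -((829*(-1/2268))*(-299) - 1*(-8)*(-6)) = -(-829/2268*(-299) - 48) = -(247871/2268 - 48) = -1*139007/2268 = -139007/2268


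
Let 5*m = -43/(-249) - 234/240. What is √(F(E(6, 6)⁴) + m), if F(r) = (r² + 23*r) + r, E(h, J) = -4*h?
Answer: 23*√5160887141676258/4980 ≈ 3.3179e+5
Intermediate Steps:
F(r) = r² + 24*r
m = -7991/49800 (m = (-43/(-249) - 234/240)/5 = (-43*(-1/249) - 234*1/240)/5 = (43/249 - 39/40)/5 = (⅕)*(-7991/9960) = -7991/49800 ≈ -0.16046)
√(F(E(6, 6)⁴) + m) = √((-4*6)⁴*(24 + (-4*6)⁴) - 7991/49800) = √((-24)⁴*(24 + (-24)⁴) - 7991/49800) = √(331776*(24 + 331776) - 7991/49800) = √(331776*331800 - 7991/49800) = √(110083276800 - 7991/49800) = √(5482147184632009/49800) = 23*√5160887141676258/4980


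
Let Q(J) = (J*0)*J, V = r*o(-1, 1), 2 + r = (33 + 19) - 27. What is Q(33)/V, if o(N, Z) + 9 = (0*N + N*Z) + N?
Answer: 0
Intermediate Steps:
o(N, Z) = -9 + N + N*Z (o(N, Z) = -9 + ((0*N + N*Z) + N) = -9 + ((0 + N*Z) + N) = -9 + (N*Z + N) = -9 + (N + N*Z) = -9 + N + N*Z)
r = 23 (r = -2 + ((33 + 19) - 27) = -2 + (52 - 27) = -2 + 25 = 23)
V = -253 (V = 23*(-9 - 1 - 1*1) = 23*(-9 - 1 - 1) = 23*(-11) = -253)
Q(J) = 0 (Q(J) = 0*J = 0)
Q(33)/V = 0/(-253) = 0*(-1/253) = 0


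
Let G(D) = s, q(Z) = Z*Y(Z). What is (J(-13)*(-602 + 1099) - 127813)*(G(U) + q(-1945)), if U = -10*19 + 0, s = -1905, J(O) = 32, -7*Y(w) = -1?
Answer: 244281360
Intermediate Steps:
Y(w) = 1/7 (Y(w) = -1/7*(-1) = 1/7)
q(Z) = Z/7 (q(Z) = Z*(1/7) = Z/7)
U = -190 (U = -190 + 0 = -190)
G(D) = -1905
(J(-13)*(-602 + 1099) - 127813)*(G(U) + q(-1945)) = (32*(-602 + 1099) - 127813)*(-1905 + (1/7)*(-1945)) = (32*497 - 127813)*(-1905 - 1945/7) = (15904 - 127813)*(-15280/7) = -111909*(-15280/7) = 244281360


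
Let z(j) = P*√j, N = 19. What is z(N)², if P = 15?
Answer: 4275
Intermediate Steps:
z(j) = 15*√j
z(N)² = (15*√19)² = 4275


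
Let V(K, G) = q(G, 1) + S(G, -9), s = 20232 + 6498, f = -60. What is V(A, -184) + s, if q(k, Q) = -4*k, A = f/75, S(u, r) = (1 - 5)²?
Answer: 27482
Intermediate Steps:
S(u, r) = 16 (S(u, r) = (-4)² = 16)
A = -⅘ (A = -60/75 = -60*1/75 = -⅘ ≈ -0.80000)
s = 26730
V(K, G) = 16 - 4*G (V(K, G) = -4*G + 16 = 16 - 4*G)
V(A, -184) + s = (16 - 4*(-184)) + 26730 = (16 + 736) + 26730 = 752 + 26730 = 27482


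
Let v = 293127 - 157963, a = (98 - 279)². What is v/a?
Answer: 135164/32761 ≈ 4.1258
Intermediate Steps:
a = 32761 (a = (-181)² = 32761)
v = 135164
v/a = 135164/32761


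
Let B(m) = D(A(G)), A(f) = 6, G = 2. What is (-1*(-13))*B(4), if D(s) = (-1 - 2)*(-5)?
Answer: 195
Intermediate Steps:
D(s) = 15 (D(s) = -3*(-5) = 15)
B(m) = 15
(-1*(-13))*B(4) = -1*(-13)*15 = 13*15 = 195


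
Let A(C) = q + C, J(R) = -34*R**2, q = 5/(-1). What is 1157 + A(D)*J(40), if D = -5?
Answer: 545157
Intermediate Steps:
q = -5 (q = 5*(-1) = -5)
A(C) = -5 + C
1157 + A(D)*J(40) = 1157 + (-5 - 5)*(-34*40**2) = 1157 - (-340)*1600 = 1157 - 10*(-54400) = 1157 + 544000 = 545157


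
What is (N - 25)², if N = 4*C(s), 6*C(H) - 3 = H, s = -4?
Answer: 5929/9 ≈ 658.78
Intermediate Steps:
C(H) = ½ + H/6
N = -⅔ (N = 4*(½ + (⅙)*(-4)) = 4*(½ - ⅔) = 4*(-⅙) = -⅔ ≈ -0.66667)
(N - 25)² = (-⅔ - 25)² = (-77/3)² = 5929/9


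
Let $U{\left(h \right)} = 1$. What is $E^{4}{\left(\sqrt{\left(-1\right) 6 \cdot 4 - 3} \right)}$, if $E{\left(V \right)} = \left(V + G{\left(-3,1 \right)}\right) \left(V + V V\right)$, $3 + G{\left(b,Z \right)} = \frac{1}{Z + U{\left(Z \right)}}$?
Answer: $\frac{647088831}{2} + \frac{626713281 i \sqrt{3}}{2} \approx 3.2354 \cdot 10^{8} + 5.4275 \cdot 10^{8} i$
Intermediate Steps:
$G{\left(b,Z \right)} = -3 + \frac{1}{1 + Z}$ ($G{\left(b,Z \right)} = -3 + \frac{1}{Z + 1} = -3 + \frac{1}{1 + Z}$)
$E{\left(V \right)} = \left(- \frac{5}{2} + V\right) \left(V + V^{2}\right)$ ($E{\left(V \right)} = \left(V + \frac{-2 - 3}{1 + 1}\right) \left(V + V V\right) = \left(V + \frac{-2 - 3}{2}\right) \left(V + V^{2}\right) = \left(V + \frac{1}{2} \left(-5\right)\right) \left(V + V^{2}\right) = \left(V - \frac{5}{2}\right) \left(V + V^{2}\right) = \left(- \frac{5}{2} + V\right) \left(V + V^{2}\right)$)
$E^{4}{\left(\sqrt{\left(-1\right) 6 \cdot 4 - 3} \right)} = \left(\frac{\sqrt{\left(-1\right) 6 \cdot 4 - 3} \left(-5 - 3 \sqrt{\left(-1\right) 6 \cdot 4 - 3} + 2 \left(\sqrt{\left(-1\right) 6 \cdot 4 - 3}\right)^{2}\right)}{2}\right)^{4} = \left(\frac{\sqrt{\left(-6\right) 4 - 3} \left(-5 - 3 \sqrt{\left(-6\right) 4 - 3} + 2 \left(\sqrt{\left(-6\right) 4 - 3}\right)^{2}\right)}{2}\right)^{4} = \left(\frac{\sqrt{-24 - 3} \left(-5 - 3 \sqrt{-24 - 3} + 2 \left(\sqrt{-24 - 3}\right)^{2}\right)}{2}\right)^{4} = \left(\frac{\sqrt{-27} \left(-5 - 3 \sqrt{-27} + 2 \left(\sqrt{-27}\right)^{2}\right)}{2}\right)^{4} = \left(\frac{3 i \sqrt{3} \left(-5 - 3 \cdot 3 i \sqrt{3} + 2 \left(3 i \sqrt{3}\right)^{2}\right)}{2}\right)^{4} = \left(\frac{3 i \sqrt{3} \left(-5 - 9 i \sqrt{3} + 2 \left(-27\right)\right)}{2}\right)^{4} = \left(\frac{3 i \sqrt{3} \left(-5 - 9 i \sqrt{3} - 54\right)}{2}\right)^{4} = \left(\frac{3 i \sqrt{3} \left(-59 - 9 i \sqrt{3}\right)}{2}\right)^{4} = \frac{729 \left(-59 - 9 i \sqrt{3}\right)^{4}}{16}$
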